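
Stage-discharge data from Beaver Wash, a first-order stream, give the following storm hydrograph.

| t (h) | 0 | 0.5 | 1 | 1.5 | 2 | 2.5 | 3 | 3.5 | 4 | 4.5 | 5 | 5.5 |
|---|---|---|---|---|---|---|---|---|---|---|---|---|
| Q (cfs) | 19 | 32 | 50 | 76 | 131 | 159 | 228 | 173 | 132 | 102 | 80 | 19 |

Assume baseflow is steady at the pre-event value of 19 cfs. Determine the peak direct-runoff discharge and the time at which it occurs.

Q_p = 209.0 cfs at t = 3 h

Subtracting baseflow gives direct-runoff ordinates: 0.0, 13.0, 31.0, 57.0, 112.0, 140.0, 209.0, 154.0, 113.0, 83.0, 61.0, 0.0 cfs.
The maximum is 209.0 cfs, occurring at the reading for t = 3 h.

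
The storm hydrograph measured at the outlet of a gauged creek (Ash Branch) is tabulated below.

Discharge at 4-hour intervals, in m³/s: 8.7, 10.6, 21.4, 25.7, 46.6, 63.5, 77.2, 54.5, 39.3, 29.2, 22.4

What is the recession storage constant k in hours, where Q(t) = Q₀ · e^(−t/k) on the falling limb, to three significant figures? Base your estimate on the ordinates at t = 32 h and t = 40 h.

k ≈ 14.2 h

On the falling limb, Q drops from 39.3 to 22.4 m³/s between t = 32 h and t = 40 h (Δt = 8 h).
k = −Δt / ln(Q₂/Q₁) = −8 / ln(22.4/39.3) = 14.2 h.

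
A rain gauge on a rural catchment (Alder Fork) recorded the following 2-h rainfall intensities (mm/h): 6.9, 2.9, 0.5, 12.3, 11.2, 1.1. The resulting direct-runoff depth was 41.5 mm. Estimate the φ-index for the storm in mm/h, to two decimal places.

Only the 3 blocks with intensity above φ contribute runoff: 6.9, 12.3, 11.2 mm/h.
Σ(I−φ)·Δt = d  ⇒  (6.9+12.3+11.2 − 3φ)·2 = 41.5
φ = (30.40 − 41.5/2) / 3 = 3.22 mm/h.

φ ≈ 3.22 mm/h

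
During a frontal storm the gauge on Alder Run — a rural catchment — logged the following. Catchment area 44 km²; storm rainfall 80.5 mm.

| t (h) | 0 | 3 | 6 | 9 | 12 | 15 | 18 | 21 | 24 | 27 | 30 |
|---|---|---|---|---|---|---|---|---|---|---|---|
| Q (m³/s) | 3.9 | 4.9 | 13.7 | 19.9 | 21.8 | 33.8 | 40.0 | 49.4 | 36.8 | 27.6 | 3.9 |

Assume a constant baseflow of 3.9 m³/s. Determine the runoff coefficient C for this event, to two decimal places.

ΣQ_DR = 212.8 m³/s; V = ΣQ_DR·Δt = 2.298 × 10^6 m³.
Runoff depth d = V / A = 52.23 mm.
C = d / P = 52.23 / 80.5 = 0.65.

C ≈ 0.65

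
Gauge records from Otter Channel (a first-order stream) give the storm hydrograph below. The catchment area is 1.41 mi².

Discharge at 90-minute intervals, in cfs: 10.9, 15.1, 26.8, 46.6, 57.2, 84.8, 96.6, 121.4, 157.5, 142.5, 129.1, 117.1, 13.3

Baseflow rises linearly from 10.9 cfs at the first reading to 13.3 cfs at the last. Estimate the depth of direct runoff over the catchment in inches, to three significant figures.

d ≈ 1.42 in

Direct runoff: 0.00, 4.00, 15.50, 35.10, 45.50, 72.90, 84.50, 109.10, 145.00, 129.80, 116.20, 104.00, 0.00 cfs; ΣQ_DR = 861.6 cfs.
V = ΣQ_DR · Δt = 861.6 × 5400 s = 4.653 × 10^6 ft³.
Over A = 1.41 mi², depth = V / A = 1.42 in.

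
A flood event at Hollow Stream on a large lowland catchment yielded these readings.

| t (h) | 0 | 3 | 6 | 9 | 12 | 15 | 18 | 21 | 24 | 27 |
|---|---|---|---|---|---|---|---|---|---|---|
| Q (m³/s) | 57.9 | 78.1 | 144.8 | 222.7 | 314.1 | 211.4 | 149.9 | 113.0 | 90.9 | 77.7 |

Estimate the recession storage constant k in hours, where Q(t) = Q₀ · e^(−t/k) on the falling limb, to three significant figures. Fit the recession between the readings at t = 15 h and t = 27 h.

On the falling limb, Q drops from 211.4 to 77.7 m³/s between t = 15 h and t = 27 h (Δt = 12 h).
k = −Δt / ln(Q₂/Q₁) = −12 / ln(77.7/211.4) = 12.0 h.

k ≈ 12.0 h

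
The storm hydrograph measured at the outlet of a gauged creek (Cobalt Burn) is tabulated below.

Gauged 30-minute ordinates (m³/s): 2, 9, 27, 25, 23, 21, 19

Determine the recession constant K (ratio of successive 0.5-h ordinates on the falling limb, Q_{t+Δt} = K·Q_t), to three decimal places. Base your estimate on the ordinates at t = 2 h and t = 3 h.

K ≈ 0.909

Using the recession-limb readings at t = 2 h and t = 3 h: Q falls from 23 to 19 m³/s over 2 intervals.
K = (Q₂/Q₁)^(1/2) = (19/23)^(1/2) = 0.909.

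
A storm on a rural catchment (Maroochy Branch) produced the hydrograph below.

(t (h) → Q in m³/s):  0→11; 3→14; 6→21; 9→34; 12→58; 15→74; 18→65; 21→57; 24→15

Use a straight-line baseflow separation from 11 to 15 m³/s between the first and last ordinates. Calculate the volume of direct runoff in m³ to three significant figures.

Direct-runoff ordinates (Q − Q_b): 0.00, 2.50, 9.00, 21.50, 45.00, 60.50, 51.00, 42.50, 0.00 m³/s.
ΣQ_DR = 232.0 m³/s.
With Δt = 3 h = 10800 s, V = ΣQ_DR · Δt = 232.0 × 10800 = 2.51 × 10^6 m³.

V ≈ 2.51 × 10^6 m³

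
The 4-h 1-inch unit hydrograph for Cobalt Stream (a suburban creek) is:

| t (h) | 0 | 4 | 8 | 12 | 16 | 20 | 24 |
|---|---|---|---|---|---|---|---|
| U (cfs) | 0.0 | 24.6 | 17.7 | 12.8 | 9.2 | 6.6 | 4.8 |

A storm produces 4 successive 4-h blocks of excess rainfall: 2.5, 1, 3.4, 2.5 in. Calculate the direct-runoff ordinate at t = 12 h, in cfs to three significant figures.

By discrete convolution, Q_j = Σ (P_i / 1 in) · U_{j−i}.
At t = 12 h (j=3): Q = (2.5/1)·12.8 + (1/1)·17.7 + (3.4/1)·24.6 + (2.5/1)·0.0 = 133 cfs.

Q ≈ 133 cfs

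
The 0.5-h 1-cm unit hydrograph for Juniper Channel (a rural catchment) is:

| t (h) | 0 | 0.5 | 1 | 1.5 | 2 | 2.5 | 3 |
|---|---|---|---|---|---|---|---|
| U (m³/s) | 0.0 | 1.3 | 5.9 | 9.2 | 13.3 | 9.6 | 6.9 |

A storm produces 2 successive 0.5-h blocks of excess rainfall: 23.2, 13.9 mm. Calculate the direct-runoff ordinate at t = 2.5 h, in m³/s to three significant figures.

By discrete convolution, Q_j = Σ (P_i / 10 mm) · U_{j−i}.
At t = 2.5 h (j=5): Q = (23.2/10)·9.6 + (13.9/10)·13.3 = 40.8 m³/s.

Q ≈ 40.8 m³/s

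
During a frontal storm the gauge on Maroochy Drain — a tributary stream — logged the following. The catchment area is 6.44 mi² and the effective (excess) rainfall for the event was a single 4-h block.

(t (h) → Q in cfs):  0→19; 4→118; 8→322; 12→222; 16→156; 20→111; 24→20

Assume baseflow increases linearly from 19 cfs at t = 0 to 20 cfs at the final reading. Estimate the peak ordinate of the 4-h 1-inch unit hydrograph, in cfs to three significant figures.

Direct runoff: 0.00, 98.83, 302.67, 202.50, 136.33, 91.17, 0.00 cfs; ΣQ_DR = 831.5 cfs, peak = 302.67 cfs.
Runoff depth d = ΣQ_DR·Δt / A = 831.5 × 14400 / (6.44 mi²) = 0.8003 in.
The 1-inch UH is the DRH scaled by (1 in)/d, so U_p = 302.67 × 1/0.8003 = 378 cfs.

U_p ≈ 378 cfs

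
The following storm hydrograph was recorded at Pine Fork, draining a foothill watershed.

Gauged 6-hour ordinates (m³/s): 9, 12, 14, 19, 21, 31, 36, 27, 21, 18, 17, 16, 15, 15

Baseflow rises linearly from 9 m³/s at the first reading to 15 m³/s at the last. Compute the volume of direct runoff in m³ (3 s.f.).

Direct-runoff ordinates (Q − Q_b): 0.00, 2.54, 4.08, 8.62, 10.15, 19.69, 24.23, 14.77, 8.31, 4.85, 3.38, 1.92, 0.46, 0.00 m³/s.
ΣQ_DR = 103.0 m³/s.
With Δt = 6 h = 21600 s, V = ΣQ_DR · Δt = 103.0 × 21600 = 2.22 × 10^6 m³.

V ≈ 2.22 × 10^6 m³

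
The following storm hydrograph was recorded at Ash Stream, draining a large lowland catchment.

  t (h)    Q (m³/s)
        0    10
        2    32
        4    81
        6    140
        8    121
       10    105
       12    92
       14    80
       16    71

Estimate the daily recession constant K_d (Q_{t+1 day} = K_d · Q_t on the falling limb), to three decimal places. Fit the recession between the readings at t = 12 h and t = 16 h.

Between t = 12 h and t = 16 h the flow falls from 92 to 71 m³/s over 2×2 h = 4 h.
Per-interval ratio K = (71/92)^(1/2) = 0.8785; K_d = K^(24/2) = 0.211.

K_d ≈ 0.211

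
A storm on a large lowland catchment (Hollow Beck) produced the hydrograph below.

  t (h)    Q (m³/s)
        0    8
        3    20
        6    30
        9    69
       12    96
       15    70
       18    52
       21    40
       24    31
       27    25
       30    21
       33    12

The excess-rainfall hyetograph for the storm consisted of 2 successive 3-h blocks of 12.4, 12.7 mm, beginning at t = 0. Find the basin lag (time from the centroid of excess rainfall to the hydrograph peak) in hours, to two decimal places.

Centroid of excess rainfall: t_c = Σ P_i·t̄_i / ΣP_i = 3.0179 h (block centres at 1.5, 4.5 h).
Hydrograph peak occurs at t = 12 h, so basin lag t_L = 12 − 3.0179 = 8.98 h.

t_L ≈ 8.98 h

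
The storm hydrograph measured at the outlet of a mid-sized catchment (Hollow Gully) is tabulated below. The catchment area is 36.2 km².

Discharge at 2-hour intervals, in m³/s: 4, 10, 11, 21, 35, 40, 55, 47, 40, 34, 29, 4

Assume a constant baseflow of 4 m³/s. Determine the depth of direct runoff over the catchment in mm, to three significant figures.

d ≈ 56.1 mm

Direct runoff: 0.0, 6.0, 7.0, 17.0, 31.0, 36.0, 51.0, 43.0, 36.0, 30.0, 25.0, 0.0 m³/s; ΣQ_DR = 282.0 m³/s.
V = ΣQ_DR · Δt = 282.0 × 7200 s = 2.030 × 10^6 m³.
Over A = 36.2 km², depth = V / A = 56.1 mm.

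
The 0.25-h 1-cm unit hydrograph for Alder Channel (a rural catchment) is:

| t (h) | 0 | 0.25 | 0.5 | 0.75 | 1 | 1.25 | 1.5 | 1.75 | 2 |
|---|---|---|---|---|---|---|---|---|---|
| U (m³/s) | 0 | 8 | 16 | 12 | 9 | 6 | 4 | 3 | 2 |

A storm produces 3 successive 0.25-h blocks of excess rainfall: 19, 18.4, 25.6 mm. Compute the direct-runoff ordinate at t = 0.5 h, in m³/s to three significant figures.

By discrete convolution, Q_j = Σ (P_i / 10 mm) · U_{j−i}.
At t = 0.5 h (j=2): Q = (19/10)·16 + (18.4/10)·8 + (25.6/10)·0 = 45.1 m³/s.

Q ≈ 45.1 m³/s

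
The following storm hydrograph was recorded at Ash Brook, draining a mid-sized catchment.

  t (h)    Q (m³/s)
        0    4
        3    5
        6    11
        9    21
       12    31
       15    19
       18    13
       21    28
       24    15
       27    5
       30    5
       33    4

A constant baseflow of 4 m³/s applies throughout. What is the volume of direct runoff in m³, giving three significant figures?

Direct-runoff ordinates (Q − Q_b): 0.0, 1.0, 7.0, 17.0, 27.0, 15.0, 9.0, 24.0, 11.0, 1.0, 1.0, 0.0 m³/s.
ΣQ_DR = 113.0 m³/s.
With Δt = 3 h = 10800 s, V = ΣQ_DR · Δt = 113.0 × 10800 = 1.22 × 10^6 m³.

V ≈ 1.22 × 10^6 m³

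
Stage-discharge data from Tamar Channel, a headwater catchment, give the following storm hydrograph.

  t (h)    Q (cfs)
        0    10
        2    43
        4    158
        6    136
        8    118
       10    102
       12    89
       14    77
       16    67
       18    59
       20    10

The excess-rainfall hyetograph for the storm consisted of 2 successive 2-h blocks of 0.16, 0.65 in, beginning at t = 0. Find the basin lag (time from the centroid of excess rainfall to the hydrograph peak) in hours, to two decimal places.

Centroid of excess rainfall: t_c = Σ P_i·t̄_i / ΣP_i = 2.6049 h (block centres at 1, 3 h).
Hydrograph peak occurs at t = 4 h, so basin lag t_L = 4 − 2.6049 = 1.40 h.

t_L ≈ 1.40 h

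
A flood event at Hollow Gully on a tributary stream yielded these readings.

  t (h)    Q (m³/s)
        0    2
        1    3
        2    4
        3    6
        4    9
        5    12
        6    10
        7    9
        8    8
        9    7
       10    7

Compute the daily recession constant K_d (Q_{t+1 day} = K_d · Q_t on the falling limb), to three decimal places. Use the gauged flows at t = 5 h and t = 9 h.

K_d ≈ 0.039

Between t = 5 h and t = 9 h the flow falls from 12 to 7 m³/s over 4×1 h = 4 h.
Per-interval ratio K = (7/12)^(1/4) = 0.8739; K_d = K^(24/1) = 0.039.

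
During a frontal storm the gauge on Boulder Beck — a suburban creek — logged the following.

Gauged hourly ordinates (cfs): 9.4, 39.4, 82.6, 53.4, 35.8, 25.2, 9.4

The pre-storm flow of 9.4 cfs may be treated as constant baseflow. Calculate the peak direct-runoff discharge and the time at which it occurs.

Subtracting baseflow gives direct-runoff ordinates: 0.0, 30.0, 73.2, 44.0, 26.4, 15.8, 0.0 cfs.
The maximum is 73.2 cfs, occurring at the reading for t = 2 h.

Q_p = 73.2 cfs at t = 2 h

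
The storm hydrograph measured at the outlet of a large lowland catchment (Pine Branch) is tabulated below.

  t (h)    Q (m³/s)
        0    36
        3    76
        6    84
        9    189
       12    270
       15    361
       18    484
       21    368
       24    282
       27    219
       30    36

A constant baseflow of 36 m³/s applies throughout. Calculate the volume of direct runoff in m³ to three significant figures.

V ≈ 2.17 × 10^7 m³

Direct-runoff ordinates (Q − Q_b): 0.0, 40.0, 48.0, 153.0, 234.0, 325.0, 448.0, 332.0, 246.0, 183.0, 0.0 m³/s.
ΣQ_DR = 2009 m³/s.
With Δt = 3 h = 10800 s, V = ΣQ_DR · Δt = 2009 × 10800 = 2.17 × 10^7 m³.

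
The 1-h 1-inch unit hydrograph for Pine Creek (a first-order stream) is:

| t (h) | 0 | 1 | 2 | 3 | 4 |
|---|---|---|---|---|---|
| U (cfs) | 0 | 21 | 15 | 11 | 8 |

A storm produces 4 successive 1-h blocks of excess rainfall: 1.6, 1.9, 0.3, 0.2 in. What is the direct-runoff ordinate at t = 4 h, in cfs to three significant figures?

Q ≈ 42.4 cfs

By discrete convolution, Q_j = Σ (P_i / 1 in) · U_{j−i}.
At t = 4 h (j=4): Q = (1.6/1)·8 + (1.9/1)·11 + (0.3/1)·15 + (0.2/1)·21 = 42.4 cfs.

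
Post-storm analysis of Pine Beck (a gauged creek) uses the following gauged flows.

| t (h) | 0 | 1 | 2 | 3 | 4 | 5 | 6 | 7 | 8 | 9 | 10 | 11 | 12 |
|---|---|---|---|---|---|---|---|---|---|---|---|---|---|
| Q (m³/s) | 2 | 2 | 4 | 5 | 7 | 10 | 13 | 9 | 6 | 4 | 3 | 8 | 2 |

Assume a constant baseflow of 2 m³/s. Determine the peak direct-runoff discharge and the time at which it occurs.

Subtracting baseflow gives direct-runoff ordinates: 0.0, 0.0, 2.0, 3.0, 5.0, 8.0, 11.0, 7.0, 4.0, 2.0, 1.0, 6.0, 0.0 m³/s.
The maximum is 11.0 m³/s, occurring at the reading for t = 6 h.

Q_p = 11.0 m³/s at t = 6 h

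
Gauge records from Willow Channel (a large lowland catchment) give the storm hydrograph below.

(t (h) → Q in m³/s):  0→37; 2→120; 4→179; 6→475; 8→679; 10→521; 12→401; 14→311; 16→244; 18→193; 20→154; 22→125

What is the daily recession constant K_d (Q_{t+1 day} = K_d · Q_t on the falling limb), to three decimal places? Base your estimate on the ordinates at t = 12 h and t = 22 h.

Between t = 12 h and t = 22 h the flow falls from 401 to 125 m³/s over 5×2 h = 10 h.
Per-interval ratio K = (125/401)^(1/5) = 0.7921; K_d = K^(24/2) = 0.061.

K_d ≈ 0.061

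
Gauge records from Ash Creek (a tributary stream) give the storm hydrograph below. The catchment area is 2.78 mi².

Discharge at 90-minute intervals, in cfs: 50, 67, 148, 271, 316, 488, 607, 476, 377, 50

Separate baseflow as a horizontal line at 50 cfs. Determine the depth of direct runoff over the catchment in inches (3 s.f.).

d ≈ 1.96 in

Direct runoff: 0.0, 17.0, 98.0, 221.0, 266.0, 438.0, 557.0, 426.0, 327.0, 0.0 cfs; ΣQ_DR = 2350 cfs.
V = ΣQ_DR · Δt = 2350 × 5400 s = 1.269 × 10^7 ft³.
Over A = 2.78 mi², depth = V / A = 1.96 in.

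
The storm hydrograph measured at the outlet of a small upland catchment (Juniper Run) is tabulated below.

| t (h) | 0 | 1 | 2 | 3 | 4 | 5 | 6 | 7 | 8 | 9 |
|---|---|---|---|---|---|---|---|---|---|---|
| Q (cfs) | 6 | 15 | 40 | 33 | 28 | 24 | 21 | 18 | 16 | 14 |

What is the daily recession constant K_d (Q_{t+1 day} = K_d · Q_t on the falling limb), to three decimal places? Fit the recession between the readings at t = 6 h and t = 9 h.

Between t = 6 h and t = 9 h the flow falls from 21 to 14 cfs over 3×1 h = 3 h.
Per-interval ratio K = (14/21)^(1/3) = 0.8736; K_d = K^(24/1) = 0.039.

K_d ≈ 0.039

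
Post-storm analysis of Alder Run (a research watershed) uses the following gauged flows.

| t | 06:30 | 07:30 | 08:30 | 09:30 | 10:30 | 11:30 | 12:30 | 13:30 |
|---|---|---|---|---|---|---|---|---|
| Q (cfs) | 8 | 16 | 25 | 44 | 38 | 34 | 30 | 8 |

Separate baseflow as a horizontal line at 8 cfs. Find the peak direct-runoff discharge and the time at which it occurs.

Subtracting baseflow gives direct-runoff ordinates: 0.0, 8.0, 17.0, 36.0, 30.0, 26.0, 22.0, 0.0 cfs.
The maximum is 36.0 cfs, occurring at the reading for t = 09:30.

Q_p = 36.0 cfs at t = 09:30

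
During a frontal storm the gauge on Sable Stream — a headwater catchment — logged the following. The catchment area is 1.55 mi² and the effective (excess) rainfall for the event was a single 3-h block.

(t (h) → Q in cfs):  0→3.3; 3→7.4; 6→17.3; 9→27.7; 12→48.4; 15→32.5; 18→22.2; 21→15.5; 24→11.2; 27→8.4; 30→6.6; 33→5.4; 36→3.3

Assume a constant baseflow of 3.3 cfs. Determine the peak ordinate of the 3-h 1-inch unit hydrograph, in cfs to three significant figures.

U_p ≈ 90.4 cfs

Direct runoff: 0.0, 4.1, 14.0, 24.4, 45.1, 29.2, 18.9, 12.2, 7.9, 5.1, 3.3, 2.1, 0.0 cfs; ΣQ_DR = 166.3 cfs, peak = 45.1 cfs.
Runoff depth d = ΣQ_DR·Δt / A = 166.3 × 10800 / (1.55 mi²) = 0.4988 in.
The 1-inch UH is the DRH scaled by (1 in)/d, so U_p = 45.1 × 1/0.4988 = 90.4 cfs.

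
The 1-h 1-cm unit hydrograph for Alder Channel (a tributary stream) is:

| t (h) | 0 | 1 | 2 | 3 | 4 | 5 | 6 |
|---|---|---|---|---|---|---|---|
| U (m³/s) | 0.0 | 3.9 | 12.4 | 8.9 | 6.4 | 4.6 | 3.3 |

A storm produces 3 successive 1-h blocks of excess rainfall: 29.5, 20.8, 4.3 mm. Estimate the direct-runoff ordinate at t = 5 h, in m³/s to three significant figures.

By discrete convolution, Q_j = Σ (P_i / 10 mm) · U_{j−i}.
At t = 5 h (j=5): Q = (29.5/10)·4.6 + (20.8/10)·6.4 + (4.3/10)·8.9 = 30.7 m³/s.

Q ≈ 30.7 m³/s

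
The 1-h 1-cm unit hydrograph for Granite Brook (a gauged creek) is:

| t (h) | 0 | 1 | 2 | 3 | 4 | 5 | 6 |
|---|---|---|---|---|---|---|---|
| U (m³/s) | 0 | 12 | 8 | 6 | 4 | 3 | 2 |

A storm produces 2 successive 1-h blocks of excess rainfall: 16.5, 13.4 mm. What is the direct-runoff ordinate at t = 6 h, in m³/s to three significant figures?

Q ≈ 7.32 m³/s

By discrete convolution, Q_j = Σ (P_i / 10 mm) · U_{j−i}.
At t = 6 h (j=6): Q = (16.5/10)·2 + (13.4/10)·3 = 7.32 m³/s.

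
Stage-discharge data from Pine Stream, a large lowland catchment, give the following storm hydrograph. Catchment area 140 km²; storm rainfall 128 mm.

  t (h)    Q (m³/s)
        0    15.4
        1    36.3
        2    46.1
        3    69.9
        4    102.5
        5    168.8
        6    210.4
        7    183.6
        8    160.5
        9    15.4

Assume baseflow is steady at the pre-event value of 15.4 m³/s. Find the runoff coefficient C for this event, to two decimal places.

ΣQ_DR = 854.9 m³/s; V = ΣQ_DR·Δt = 3.078 × 10^6 m³.
Runoff depth d = V / A = 21.98 mm.
C = d / P = 21.98 / 128 = 0.17.

C ≈ 0.17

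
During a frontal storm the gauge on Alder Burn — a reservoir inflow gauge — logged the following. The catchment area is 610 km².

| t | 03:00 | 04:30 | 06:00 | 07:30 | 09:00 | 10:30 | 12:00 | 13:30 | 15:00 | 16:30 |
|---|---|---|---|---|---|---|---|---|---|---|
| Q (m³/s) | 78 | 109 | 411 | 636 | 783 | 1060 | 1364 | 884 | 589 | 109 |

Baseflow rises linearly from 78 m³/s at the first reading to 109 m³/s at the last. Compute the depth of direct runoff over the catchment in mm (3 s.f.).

Direct runoff: 0.00, 27.56, 326.11, 547.67, 691.22, 964.78, 1265.33, 781.89, 483.44, 0.00 m³/s; ΣQ_DR = 5088 m³/s.
V = ΣQ_DR · Δt = 5088 × 5400 s = 2.748 × 10^7 m³.
Over A = 610 km², depth = V / A = 45.0 mm.

d ≈ 45.0 mm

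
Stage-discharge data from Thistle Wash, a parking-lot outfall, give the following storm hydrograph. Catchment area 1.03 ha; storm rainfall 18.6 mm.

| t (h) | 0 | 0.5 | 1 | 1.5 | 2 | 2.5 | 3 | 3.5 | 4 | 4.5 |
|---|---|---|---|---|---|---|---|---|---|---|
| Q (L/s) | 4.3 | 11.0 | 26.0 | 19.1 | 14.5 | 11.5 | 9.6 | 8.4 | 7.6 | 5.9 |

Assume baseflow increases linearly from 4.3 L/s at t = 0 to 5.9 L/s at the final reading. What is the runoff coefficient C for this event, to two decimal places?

C ≈ 0.63

ΣQ_DR = 66.90 L/s; V = ΣQ_DR·Δt = 1.204 × 10^5 L.
Runoff depth d = V / A = 11.69 mm.
C = d / P = 11.69 / 18.6 = 0.63.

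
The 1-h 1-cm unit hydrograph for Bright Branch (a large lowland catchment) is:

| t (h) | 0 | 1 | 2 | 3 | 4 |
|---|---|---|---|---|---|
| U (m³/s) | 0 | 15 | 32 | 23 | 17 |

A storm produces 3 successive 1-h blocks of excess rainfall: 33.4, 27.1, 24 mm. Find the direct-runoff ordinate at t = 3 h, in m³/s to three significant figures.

By discrete convolution, Q_j = Σ (P_i / 10 mm) · U_{j−i}.
At t = 3 h (j=3): Q = (33.4/10)·23 + (27.1/10)·32 + (24/10)·15 = 200 m³/s.

Q ≈ 200 m³/s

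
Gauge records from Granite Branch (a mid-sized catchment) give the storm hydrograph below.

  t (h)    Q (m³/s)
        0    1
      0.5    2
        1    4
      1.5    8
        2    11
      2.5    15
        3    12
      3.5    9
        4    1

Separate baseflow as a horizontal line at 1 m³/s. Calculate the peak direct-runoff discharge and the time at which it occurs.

Q_p = 14.0 m³/s at t = 2.5 h

Subtracting baseflow gives direct-runoff ordinates: 0.0, 1.0, 3.0, 7.0, 10.0, 14.0, 11.0, 8.0, 0.0 m³/s.
The maximum is 14.0 m³/s, occurring at the reading for t = 2.5 h.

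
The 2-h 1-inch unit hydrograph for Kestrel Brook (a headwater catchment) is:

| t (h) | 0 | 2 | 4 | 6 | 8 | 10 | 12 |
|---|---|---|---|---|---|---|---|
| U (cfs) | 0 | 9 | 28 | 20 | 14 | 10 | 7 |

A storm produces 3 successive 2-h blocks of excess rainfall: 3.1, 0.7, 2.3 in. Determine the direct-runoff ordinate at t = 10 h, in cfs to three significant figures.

Q ≈ 86.8 cfs

By discrete convolution, Q_j = Σ (P_i / 1 in) · U_{j−i}.
At t = 10 h (j=5): Q = (3.1/1)·10 + (0.7/1)·14 + (2.3/1)·20 = 86.8 cfs.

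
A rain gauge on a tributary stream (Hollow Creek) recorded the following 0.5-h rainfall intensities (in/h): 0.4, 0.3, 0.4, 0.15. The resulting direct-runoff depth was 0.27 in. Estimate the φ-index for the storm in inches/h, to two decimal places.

φ ≈ 0.19 in/h

Only the 3 blocks with intensity above φ contribute runoff: 0.4, 0.3, 0.4 in/h.
Σ(I−φ)·Δt = d  ⇒  (0.4+0.3+0.4 − 3φ)·0.5 = 0.27
φ = (1.100 − 0.27/0.5) / 3 = 0.19 in/h.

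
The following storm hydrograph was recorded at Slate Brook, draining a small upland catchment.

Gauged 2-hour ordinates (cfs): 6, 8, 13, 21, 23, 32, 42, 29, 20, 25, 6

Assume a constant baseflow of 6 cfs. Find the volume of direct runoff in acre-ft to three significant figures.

V ≈ 26.3 acre-ft

Direct-runoff ordinates (Q − Q_b): 0.0, 2.0, 7.0, 15.0, 17.0, 26.0, 36.0, 23.0, 14.0, 19.0, 0.0 cfs.
ΣQ_DR = 159.0 cfs.
With Δt = 2 h = 7200 s, V = ΣQ_DR · Δt = 159.0 × 7200 = 1.14 × 10^6 ft³ = 26.3 acre-ft.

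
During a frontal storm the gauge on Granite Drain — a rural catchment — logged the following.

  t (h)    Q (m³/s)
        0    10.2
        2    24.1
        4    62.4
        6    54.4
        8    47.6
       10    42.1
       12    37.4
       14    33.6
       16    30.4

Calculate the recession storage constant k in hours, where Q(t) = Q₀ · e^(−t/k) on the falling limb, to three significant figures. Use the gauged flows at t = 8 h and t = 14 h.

k ≈ 17.2 h

On the falling limb, Q drops from 47.6 to 33.6 m³/s between t = 8 h and t = 14 h (Δt = 6 h).
k = −Δt / ln(Q₂/Q₁) = −6 / ln(33.6/47.6) = 17.2 h.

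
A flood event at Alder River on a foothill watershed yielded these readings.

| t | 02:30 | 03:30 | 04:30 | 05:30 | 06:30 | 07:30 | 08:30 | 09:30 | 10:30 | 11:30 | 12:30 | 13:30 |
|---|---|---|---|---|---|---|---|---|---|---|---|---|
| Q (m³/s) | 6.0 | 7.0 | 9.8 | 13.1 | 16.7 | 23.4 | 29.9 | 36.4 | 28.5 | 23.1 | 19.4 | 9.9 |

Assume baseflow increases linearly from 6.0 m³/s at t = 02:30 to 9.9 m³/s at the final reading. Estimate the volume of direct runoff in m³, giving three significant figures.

V ≈ 4.60 × 10^5 m³

Direct-runoff ordinates (Q − Q_b): 0.00, 0.65, 3.09, 6.04, 9.28, 15.63, 21.77, 27.92, 19.66, 13.91, 9.85, 0.00 m³/s.
ΣQ_DR = 127.8 m³/s.
With Δt = 1 h = 3600 s, V = ΣQ_DR · Δt = 127.8 × 3600 = 4.60 × 10^5 m³.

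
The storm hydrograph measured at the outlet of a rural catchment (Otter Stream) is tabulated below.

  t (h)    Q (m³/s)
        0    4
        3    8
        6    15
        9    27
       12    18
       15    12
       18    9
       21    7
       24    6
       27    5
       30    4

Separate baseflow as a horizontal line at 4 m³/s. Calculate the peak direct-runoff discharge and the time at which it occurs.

Subtracting baseflow gives direct-runoff ordinates: 0.0, 4.0, 11.0, 23.0, 14.0, 8.0, 5.0, 3.0, 2.0, 1.0, 0.0 m³/s.
The maximum is 23.0 m³/s, occurring at the reading for t = 9 h.

Q_p = 23.0 m³/s at t = 9 h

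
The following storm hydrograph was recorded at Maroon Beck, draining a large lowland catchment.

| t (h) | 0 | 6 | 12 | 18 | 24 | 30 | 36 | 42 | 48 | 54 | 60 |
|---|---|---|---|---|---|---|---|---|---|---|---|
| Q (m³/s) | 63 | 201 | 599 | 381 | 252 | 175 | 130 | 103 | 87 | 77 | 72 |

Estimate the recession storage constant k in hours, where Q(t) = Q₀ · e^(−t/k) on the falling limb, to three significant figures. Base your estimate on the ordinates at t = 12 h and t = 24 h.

k ≈ 13.9 h

On the falling limb, Q drops from 599 to 252 m³/s between t = 12 h and t = 24 h (Δt = 12 h).
k = −Δt / ln(Q₂/Q₁) = −12 / ln(252/599) = 13.9 h.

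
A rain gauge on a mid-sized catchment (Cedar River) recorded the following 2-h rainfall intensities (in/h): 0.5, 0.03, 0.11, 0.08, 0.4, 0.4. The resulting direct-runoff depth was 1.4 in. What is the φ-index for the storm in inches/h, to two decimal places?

Only the 3 blocks with intensity above φ contribute runoff: 0.5, 0.4, 0.4 in/h.
Σ(I−φ)·Δt = d  ⇒  (0.5+0.4+0.4 − 3φ)·2 = 1.4
φ = (1.300 − 1.4/2) / 3 = 0.20 in/h.

φ ≈ 0.20 in/h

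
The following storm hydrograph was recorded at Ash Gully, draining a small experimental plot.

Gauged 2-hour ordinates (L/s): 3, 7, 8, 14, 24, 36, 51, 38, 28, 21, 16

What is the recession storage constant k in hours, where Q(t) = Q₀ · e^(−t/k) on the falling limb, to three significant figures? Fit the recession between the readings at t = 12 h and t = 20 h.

k ≈ 6.90 h

On the falling limb, Q drops from 51 to 16 L/s between t = 12 h and t = 20 h (Δt = 8 h).
k = −Δt / ln(Q₂/Q₁) = −8 / ln(16/51) = 6.90 h.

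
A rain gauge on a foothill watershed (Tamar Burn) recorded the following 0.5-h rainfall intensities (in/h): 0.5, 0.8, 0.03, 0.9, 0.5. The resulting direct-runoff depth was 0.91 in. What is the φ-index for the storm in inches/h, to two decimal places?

Only the 4 blocks with intensity above φ contribute runoff: 0.5, 0.8, 0.9, 0.5 in/h.
Σ(I−φ)·Δt = d  ⇒  (0.5+0.8+0.9+0.5 − 4φ)·0.5 = 0.91
φ = (2.700 − 0.91/0.5) / 4 = 0.22 in/h.

φ ≈ 0.22 in/h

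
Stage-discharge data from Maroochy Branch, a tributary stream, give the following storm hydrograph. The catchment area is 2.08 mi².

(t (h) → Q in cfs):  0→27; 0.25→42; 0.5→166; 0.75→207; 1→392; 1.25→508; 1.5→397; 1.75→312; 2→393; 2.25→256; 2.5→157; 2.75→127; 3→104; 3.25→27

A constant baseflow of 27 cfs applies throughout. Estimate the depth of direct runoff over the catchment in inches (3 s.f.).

d ≈ 0.510 in

Direct runoff: 0.0, 15.0, 139.0, 180.0, 365.0, 481.0, 370.0, 285.0, 366.0, 229.0, 130.0, 100.0, 77.0, 0.0 cfs; ΣQ_DR = 2737 cfs.
V = ΣQ_DR · Δt = 2737 × 900 s = 2.463 × 10^6 ft³.
Over A = 2.08 mi², depth = V / A = 0.510 in.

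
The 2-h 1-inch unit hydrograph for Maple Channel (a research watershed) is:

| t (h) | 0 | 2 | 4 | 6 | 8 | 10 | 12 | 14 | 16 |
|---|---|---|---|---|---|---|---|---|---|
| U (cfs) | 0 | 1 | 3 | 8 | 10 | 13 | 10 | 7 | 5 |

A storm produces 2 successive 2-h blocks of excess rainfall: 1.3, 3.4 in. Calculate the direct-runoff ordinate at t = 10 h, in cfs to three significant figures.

Q ≈ 50.9 cfs

By discrete convolution, Q_j = Σ (P_i / 1 in) · U_{j−i}.
At t = 10 h (j=5): Q = (1.3/1)·13 + (3.4/1)·10 = 50.9 cfs.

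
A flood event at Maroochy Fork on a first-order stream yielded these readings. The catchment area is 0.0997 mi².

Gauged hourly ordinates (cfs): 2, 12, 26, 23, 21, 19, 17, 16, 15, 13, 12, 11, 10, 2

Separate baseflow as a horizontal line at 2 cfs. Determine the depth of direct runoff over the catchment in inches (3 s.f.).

d ≈ 2.66 in

Direct runoff: 0.0, 10.0, 24.0, 21.0, 19.0, 17.0, 15.0, 14.0, 13.0, 11.0, 10.0, 9.0, 8.0, 0.0 cfs; ΣQ_DR = 171.0 cfs.
V = ΣQ_DR · Δt = 171.0 × 3600 s = 6.156 × 10^5 ft³.
Over A = 0.0997 mi², depth = V / A = 2.66 in.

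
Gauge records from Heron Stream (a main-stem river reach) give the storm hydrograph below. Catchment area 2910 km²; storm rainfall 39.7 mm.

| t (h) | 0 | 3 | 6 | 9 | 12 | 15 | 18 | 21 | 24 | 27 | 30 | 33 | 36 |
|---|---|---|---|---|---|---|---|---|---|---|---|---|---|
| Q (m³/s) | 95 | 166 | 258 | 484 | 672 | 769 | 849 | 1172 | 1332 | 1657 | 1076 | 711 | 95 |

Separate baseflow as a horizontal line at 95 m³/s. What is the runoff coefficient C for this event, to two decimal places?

C ≈ 0.76

ΣQ_DR = 8101 m³/s; V = ΣQ_DR·Δt = 8.749 × 10^7 m³.
Runoff depth d = V / A = 30.07 mm.
C = d / P = 30.07 / 39.7 = 0.76.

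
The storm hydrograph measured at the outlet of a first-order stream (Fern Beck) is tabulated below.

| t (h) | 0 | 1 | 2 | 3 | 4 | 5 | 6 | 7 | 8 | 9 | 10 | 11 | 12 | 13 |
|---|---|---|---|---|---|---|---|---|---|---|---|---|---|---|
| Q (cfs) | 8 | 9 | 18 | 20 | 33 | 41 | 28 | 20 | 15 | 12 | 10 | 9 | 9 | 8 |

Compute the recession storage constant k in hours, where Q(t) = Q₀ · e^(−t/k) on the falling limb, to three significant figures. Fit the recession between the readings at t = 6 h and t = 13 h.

k ≈ 5.59 h

On the falling limb, Q drops from 28 to 8 cfs between t = 6 h and t = 13 h (Δt = 7 h).
k = −Δt / ln(Q₂/Q₁) = −7 / ln(8/28) = 5.59 h.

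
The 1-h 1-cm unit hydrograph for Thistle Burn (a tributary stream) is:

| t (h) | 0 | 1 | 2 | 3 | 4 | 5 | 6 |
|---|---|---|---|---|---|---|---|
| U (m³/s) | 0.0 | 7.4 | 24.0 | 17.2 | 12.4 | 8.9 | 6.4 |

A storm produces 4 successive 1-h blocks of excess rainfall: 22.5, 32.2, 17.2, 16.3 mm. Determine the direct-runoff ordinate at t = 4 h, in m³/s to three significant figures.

By discrete convolution, Q_j = Σ (P_i / 10 mm) · U_{j−i}.
At t = 4 h (j=4): Q = (22.5/10)·12.4 + (32.2/10)·17.2 + (17.2/10)·24.0 + (16.3/10)·7.4 = 137 m³/s.

Q ≈ 137 m³/s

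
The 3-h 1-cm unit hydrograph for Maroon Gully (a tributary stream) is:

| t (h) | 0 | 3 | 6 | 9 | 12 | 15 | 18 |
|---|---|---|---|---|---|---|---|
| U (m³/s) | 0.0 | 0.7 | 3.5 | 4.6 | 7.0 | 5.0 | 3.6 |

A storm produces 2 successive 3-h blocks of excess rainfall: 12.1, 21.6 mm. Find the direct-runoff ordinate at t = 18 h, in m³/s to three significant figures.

By discrete convolution, Q_j = Σ (P_i / 10 mm) · U_{j−i}.
At t = 18 h (j=6): Q = (12.1/10)·3.6 + (21.6/10)·5.0 = 15.2 m³/s.

Q ≈ 15.2 m³/s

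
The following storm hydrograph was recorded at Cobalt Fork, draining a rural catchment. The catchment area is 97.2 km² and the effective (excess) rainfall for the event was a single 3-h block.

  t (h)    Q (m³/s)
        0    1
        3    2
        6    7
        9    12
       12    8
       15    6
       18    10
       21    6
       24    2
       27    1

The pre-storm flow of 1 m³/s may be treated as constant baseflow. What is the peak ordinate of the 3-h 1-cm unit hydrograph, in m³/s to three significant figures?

Direct runoff: 0.0, 1.0, 6.0, 11.0, 7.0, 5.0, 9.0, 5.0, 1.0, 0.0 m³/s; ΣQ_DR = 45.00 m³/s, peak = 11.0 m³/s.
Runoff depth d = ΣQ_DR·Δt / A = 45.00 × 10800 / (97.2 km²) = 5.000 mm.
The 1-cm UH is the DRH scaled by (10 mm)/d, so U_p = 11.0 × 10/5.000 = 22.0 m³/s.

U_p ≈ 22.0 m³/s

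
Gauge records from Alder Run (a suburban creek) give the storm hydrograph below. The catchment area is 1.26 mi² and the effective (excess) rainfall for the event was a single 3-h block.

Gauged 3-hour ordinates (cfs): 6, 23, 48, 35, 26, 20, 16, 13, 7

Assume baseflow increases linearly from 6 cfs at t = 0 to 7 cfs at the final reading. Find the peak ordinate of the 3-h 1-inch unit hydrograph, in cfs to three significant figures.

U_p ≈ 83.5 cfs

Direct runoff: 0.00, 16.88, 41.75, 28.62, 19.50, 13.38, 9.25, 6.12, 0.00 cfs; ΣQ_DR = 135.5 cfs, peak = 41.75 cfs.
Runoff depth d = ΣQ_DR·Δt / A = 135.5 × 10800 / (1.26 mi²) = 0.4999 in.
The 1-inch UH is the DRH scaled by (1 in)/d, so U_p = 41.75 × 1/0.4999 = 83.5 cfs.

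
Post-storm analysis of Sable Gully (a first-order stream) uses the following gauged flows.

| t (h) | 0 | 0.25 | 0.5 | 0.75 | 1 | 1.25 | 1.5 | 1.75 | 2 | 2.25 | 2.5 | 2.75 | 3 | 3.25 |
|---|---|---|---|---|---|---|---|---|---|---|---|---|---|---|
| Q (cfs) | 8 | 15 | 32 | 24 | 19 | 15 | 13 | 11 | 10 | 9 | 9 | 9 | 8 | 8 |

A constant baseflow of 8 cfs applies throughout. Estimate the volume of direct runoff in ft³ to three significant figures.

Direct-runoff ordinates (Q − Q_b): 0.0, 7.0, 24.0, 16.0, 11.0, 7.0, 5.0, 3.0, 2.0, 1.0, 1.0, 1.0, 0.0, 0.0 cfs.
ΣQ_DR = 78.00 cfs.
With Δt = 0.25 h = 900 s, V = ΣQ_DR · Δt = 78.00 × 900 = 70200 ft³.

V ≈ 70200 ft³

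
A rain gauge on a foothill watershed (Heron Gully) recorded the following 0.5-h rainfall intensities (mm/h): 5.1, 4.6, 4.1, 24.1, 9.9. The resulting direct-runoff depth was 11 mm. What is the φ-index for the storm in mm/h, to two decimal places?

Only the 2 blocks with intensity above φ contribute runoff: 24.1, 9.9 mm/h.
Σ(I−φ)·Δt = d  ⇒  (24.1+9.9 − 2φ)·0.5 = 11
φ = (34.00 − 11/0.5) / 2 = 6.00 mm/h.

φ ≈ 6.00 mm/h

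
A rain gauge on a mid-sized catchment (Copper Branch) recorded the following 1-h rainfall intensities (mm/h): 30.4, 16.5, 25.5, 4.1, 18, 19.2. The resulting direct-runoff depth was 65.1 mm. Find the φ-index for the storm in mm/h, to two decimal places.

φ ≈ 8.90 mm/h

Only the 5 blocks with intensity above φ contribute runoff: 30.4, 16.5, 25.5, 18, 19.2 mm/h.
Σ(I−φ)·Δt = d  ⇒  (30.4+16.5+25.5+18+19.2 − 5φ)·1 = 65.1
φ = (109.6 − 65.1/1) / 5 = 8.90 mm/h.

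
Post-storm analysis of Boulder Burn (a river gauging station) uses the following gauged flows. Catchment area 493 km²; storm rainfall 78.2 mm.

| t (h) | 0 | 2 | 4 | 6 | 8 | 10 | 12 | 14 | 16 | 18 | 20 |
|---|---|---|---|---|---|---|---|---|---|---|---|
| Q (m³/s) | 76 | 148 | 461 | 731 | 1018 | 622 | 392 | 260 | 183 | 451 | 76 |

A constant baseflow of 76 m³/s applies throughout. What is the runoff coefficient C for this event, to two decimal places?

ΣQ_DR = 3582 m³/s; V = ΣQ_DR·Δt = 2.579 × 10^7 m³.
Runoff depth d = V / A = 52.31 mm.
C = d / P = 52.31 / 78.2 = 0.67.

C ≈ 0.67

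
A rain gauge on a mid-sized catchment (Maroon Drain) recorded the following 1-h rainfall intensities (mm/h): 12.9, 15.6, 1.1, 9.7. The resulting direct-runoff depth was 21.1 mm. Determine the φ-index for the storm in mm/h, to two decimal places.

φ ≈ 5.70 mm/h

Only the 3 blocks with intensity above φ contribute runoff: 12.9, 15.6, 9.7 mm/h.
Σ(I−φ)·Δt = d  ⇒  (12.9+15.6+9.7 − 3φ)·1 = 21.1
φ = (38.20 − 21.1/1) / 3 = 5.70 mm/h.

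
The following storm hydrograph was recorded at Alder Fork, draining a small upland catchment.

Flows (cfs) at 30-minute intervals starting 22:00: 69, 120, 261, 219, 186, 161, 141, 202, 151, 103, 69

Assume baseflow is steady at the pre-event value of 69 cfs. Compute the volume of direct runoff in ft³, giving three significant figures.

Direct-runoff ordinates (Q − Q_b): 0.0, 51.0, 192.0, 150.0, 117.0, 92.0, 72.0, 133.0, 82.0, 34.0, 0.0 cfs.
ΣQ_DR = 923.0 cfs.
With Δt = 0.5 h = 1800 s, V = ΣQ_DR · Δt = 923.0 × 1800 = 1.66 × 10^6 ft³.

V ≈ 1.66 × 10^6 ft³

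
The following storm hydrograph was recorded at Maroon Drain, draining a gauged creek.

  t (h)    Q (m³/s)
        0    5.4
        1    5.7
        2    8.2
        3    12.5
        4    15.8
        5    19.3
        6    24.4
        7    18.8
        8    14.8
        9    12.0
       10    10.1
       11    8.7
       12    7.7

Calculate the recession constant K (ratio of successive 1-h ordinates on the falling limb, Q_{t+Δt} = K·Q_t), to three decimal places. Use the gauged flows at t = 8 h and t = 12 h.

Using the recession-limb readings at t = 8 h and t = 12 h: Q falls from 14.8 to 7.7 m³/s over 4 intervals.
K = (Q₂/Q₁)^(1/4) = (7.7/14.8)^(1/4) = 0.849.

K ≈ 0.849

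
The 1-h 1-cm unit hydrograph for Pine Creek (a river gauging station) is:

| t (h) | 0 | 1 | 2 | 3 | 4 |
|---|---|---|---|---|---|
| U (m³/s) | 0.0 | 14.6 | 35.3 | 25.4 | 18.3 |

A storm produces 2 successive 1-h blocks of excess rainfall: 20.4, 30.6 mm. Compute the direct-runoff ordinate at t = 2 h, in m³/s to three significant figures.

By discrete convolution, Q_j = Σ (P_i / 10 mm) · U_{j−i}.
At t = 2 h (j=2): Q = (20.4/10)·35.3 + (30.6/10)·14.6 = 117 m³/s.

Q ≈ 117 m³/s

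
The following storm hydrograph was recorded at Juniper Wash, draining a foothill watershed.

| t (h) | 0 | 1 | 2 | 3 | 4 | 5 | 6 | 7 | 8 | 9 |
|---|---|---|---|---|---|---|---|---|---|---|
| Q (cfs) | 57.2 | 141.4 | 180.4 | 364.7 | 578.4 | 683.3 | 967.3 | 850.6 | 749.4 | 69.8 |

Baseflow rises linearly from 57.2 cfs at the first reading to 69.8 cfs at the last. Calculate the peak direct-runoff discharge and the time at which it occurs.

Subtracting baseflow gives direct-runoff ordinates: 0.00, 82.80, 120.40, 303.30, 515.60, 619.10, 901.70, 783.60, 681.00, 0.00 cfs.
The maximum is 901.70 cfs, occurring at the reading for t = 6 h.

Q_p = 901.70 cfs at t = 6 h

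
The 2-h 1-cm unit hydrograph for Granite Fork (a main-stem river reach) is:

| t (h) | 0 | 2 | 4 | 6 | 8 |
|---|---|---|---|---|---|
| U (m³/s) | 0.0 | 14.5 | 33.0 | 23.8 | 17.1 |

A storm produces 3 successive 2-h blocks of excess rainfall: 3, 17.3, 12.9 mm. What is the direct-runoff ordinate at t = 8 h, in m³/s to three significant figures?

By discrete convolution, Q_j = Σ (P_i / 10 mm) · U_{j−i}.
At t = 8 h (j=4): Q = (3/10)·17.1 + (17.3/10)·23.8 + (12.9/10)·33.0 = 88.9 m³/s.

Q ≈ 88.9 m³/s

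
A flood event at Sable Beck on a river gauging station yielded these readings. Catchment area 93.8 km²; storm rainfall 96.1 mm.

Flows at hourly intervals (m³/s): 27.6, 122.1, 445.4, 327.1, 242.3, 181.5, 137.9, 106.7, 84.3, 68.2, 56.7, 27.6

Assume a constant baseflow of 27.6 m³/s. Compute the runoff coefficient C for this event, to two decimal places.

C ≈ 0.60

ΣQ_DR = 1496 m³/s; V = ΣQ_DR·Δt = 5.386 × 10^6 m³.
Runoff depth d = V / A = 57.42 mm.
C = d / P = 57.42 / 96.1 = 0.60.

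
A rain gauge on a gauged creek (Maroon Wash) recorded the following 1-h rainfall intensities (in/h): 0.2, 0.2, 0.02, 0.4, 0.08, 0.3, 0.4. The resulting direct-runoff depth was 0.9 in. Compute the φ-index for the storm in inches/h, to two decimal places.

Only the 5 blocks with intensity above φ contribute runoff: 0.2, 0.2, 0.4, 0.3, 0.4 in/h.
Σ(I−φ)·Δt = d  ⇒  (0.2+0.2+0.4+0.3+0.4 − 5φ)·1 = 0.9
φ = (1.500 − 0.9/1) / 5 = 0.12 in/h.

φ ≈ 0.12 in/h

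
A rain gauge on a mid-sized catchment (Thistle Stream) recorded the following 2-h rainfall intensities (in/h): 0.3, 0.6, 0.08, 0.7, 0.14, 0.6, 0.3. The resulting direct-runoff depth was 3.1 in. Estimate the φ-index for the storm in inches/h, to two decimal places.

φ ≈ 0.19 in/h

Only the 5 blocks with intensity above φ contribute runoff: 0.3, 0.6, 0.7, 0.6, 0.3 in/h.
Σ(I−φ)·Δt = d  ⇒  (0.3+0.6+0.7+0.6+0.3 − 5φ)·2 = 3.1
φ = (2.500 − 3.1/2) / 5 = 0.19 in/h.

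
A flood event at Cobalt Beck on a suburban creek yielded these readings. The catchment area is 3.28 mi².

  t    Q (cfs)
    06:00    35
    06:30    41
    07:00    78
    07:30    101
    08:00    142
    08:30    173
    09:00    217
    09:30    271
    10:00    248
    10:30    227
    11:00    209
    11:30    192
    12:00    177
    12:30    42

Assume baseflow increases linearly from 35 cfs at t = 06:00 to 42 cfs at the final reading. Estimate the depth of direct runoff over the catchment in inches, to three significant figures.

d ≈ 0.381 in

Direct runoff: 0.00, 5.46, 41.92, 64.38, 104.85, 135.31, 178.77, 232.23, 208.69, 187.15, 168.62, 151.08, 135.54, 0.00 cfs; ΣQ_DR = 1614 cfs.
V = ΣQ_DR · Δt = 1614 × 1800 s = 2.905 × 10^6 ft³.
Over A = 3.28 mi², depth = V / A = 0.381 in.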